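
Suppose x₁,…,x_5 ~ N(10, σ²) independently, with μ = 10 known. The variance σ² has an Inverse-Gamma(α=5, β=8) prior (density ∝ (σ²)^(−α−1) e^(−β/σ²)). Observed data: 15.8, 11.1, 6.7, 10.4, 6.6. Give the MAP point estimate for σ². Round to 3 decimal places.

Sum of squared deviations about the known mean: SS = (15.8−10)² + (11.1−10)² + (6.7−10)² + (10.4−10)² + (6.6−10)² = 57.46.
The Normal likelihood contributes (σ²)^(−n/2) exp(−SS/(2σ²)), so the posterior is Inverse-Gamma(α + n/2, β + SS/2) = Inverse-Gamma(7.5, 36.73).
The mode of Inverse-Gamma(a, b) is b/(a+1) = 36.73/8.5 ≈ 4.321.

σ̂²_MAP = 4.321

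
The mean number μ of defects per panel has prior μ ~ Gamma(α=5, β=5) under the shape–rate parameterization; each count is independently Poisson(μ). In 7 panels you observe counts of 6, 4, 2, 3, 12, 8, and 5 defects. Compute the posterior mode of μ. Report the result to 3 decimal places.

μ̂_MAP = 3.667

Σxᵢ = 6+4+2+3+12+8+5 = 40, with n = 7.
Posterior ∝ μ^4e^(−5μ) · μ^40e^(−7μ) = μ^44e^(−12μ), i.e. Gamma(shape=45, rate=12).
The mode of a Gamma(a, b) with a ≥ 1 (shape–rate) is (a−1)/b = 44/12 ≈ 3.667.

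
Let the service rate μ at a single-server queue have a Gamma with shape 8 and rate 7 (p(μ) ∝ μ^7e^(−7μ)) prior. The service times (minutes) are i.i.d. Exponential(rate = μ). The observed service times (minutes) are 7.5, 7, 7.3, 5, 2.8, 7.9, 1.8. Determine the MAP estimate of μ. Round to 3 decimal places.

μ̂_MAP = 0.302

The Exponential(rate=μ) likelihood is ∝ μ^n e^(−μΣtᵢ). Here n = 7 and Σtᵢ = 7.5 + 7 + 7.3 + 5 + 2.8 + 7.9 + 1.8 = 39.3.
Posterior ∝ μ^7e^(−7μ) · μ^7e^(−39.3μ) = μ^14e^(−46.3μ), i.e. Gamma(15, 46.3).
Mode = (a−1)/b = 14/46.3 ≈ 0.302.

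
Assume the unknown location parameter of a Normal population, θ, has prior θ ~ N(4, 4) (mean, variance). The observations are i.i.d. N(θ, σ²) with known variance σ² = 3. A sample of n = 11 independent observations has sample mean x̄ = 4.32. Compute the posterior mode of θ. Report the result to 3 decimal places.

n = 11, x̄ = 4.32.
For a Normal prior and Normal likelihood with known variance, the posterior is Normal; its mode equals its mean, the precision-weighted average.
Prior precision 1/σ₀² = 1/4 = 0.25; data precision n/σ² = 11/3.
θ̂ = (0.25·4 + (11/3)·4.32) / (0.25 + 11/3) = 16.84/(47/12) = 5052/1175 ≈ 4.300.

θ̂_MAP = 4.300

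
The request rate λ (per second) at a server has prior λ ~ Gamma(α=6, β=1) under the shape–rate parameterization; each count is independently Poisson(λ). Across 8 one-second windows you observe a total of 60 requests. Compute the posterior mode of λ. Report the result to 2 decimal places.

Σxᵢ = 60, n = 8.
Posterior ∝ λ^5e^(−1λ) · λ^60e^(−8λ) = λ^65e^(−9λ), i.e. Gamma(shape=66, rate=9).
The mode of a Gamma(a, b) with a ≥ 1 (shape–rate) is (a−1)/b = 65/9 ≈ 7.22.

λ̂_MAP = 7.22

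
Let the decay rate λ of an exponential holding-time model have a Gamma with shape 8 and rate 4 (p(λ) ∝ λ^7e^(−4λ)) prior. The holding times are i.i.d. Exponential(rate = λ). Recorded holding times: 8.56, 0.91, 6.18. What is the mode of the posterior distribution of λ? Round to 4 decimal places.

The Exponential(rate=λ) likelihood is ∝ λ^n e^(−λΣtᵢ). Here n = 3 and Σtᵢ = 8.56 + 0.91 + 6.18 = 15.65.
Posterior ∝ λ^7e^(−4λ) · λ^3e^(−15.65λ) = λ^10e^(−19.65λ), i.e. Gamma(11, 19.65).
Mode = (a−1)/b = 10/19.65 ≈ 0.5089.

λ̂_MAP = 0.5089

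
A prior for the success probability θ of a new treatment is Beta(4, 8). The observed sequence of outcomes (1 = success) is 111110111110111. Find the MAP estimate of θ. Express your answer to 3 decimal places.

θ̂_MAP = 0.640

Prior: Beta(4, 8).
Data: 13 successes in 15 trials (from the sequence). The binomial likelihood contributes θ^13(1−θ)^2, so the posterior is Beta(4+13, 8+2) = Beta(17, 10).
For Beta(a, b) with a, b > 1 the mode is (a−1)/(a+b−2) = 16/25 ≈ 0.640.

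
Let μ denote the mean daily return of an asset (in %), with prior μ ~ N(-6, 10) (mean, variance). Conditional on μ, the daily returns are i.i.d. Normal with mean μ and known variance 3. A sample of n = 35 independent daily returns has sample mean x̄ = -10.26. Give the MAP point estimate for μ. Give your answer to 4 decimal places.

n = 35, x̄ = -10.26.
For a Normal prior and Normal likelihood with known variance, the posterior is Normal; its mode equals its mean, the precision-weighted average.
Prior precision 1/σ₀² = 1/10 = 0.1; data precision n/σ² = 35/3.
μ̂ = (0.1·(-6) + (35/3)·(-10.26)) / (0.1 + 35/3) = (-120.3)/(353/30) = -3609/353 ≈ -10.2238.

μ̂_MAP = -10.2238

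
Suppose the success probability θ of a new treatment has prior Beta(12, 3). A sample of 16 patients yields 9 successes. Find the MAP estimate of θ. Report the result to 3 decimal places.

θ̂_MAP = 0.690

Prior: Beta(12, 3).
Data: 9 successes in 16 trials. The binomial likelihood contributes θ^9(1−θ)^7, so the posterior is Beta(12+9, 3+7) = Beta(21, 10).
For Beta(a, b) with a, b > 1 the mode is (a−1)/(a+b−2) = 20/29 ≈ 0.690.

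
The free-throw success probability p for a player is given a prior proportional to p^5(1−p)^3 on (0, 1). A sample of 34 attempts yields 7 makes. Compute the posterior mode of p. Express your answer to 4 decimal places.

p̂_MAP = 0.2857

The prior density ∝ p^5(1−p)^3 is the kernel of Beta(6, 4).
Data: 7 successes in 34 trials. The binomial likelihood contributes p^7(1−p)^27, so the posterior is Beta(6+7, 4+27) = Beta(13, 31).
For Beta(a, b) with a, b > 1 the mode is (a−1)/(a+b−2) = 12/42 ≈ 0.2857.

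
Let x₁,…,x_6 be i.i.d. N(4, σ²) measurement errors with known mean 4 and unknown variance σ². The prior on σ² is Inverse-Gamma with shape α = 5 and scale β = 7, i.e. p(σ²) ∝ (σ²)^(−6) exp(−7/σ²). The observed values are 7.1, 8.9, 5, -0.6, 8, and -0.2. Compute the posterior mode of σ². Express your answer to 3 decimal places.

Sum of squared deviations about the known mean: SS = (7.1−4)² + (8.9−4)² + (5−4)² + (-0.6−4)² + (8−4)² + (-0.2−4)² = 89.42.
The Normal likelihood contributes (σ²)^(−n/2) exp(−SS/(2σ²)), so the posterior is Inverse-Gamma(α + n/2, β + SS/2) = Inverse-Gamma(8, 51.71).
The mode of Inverse-Gamma(a, b) is b/(a+1) = 51.71/9 ≈ 5.746.

σ̂²_MAP = 5.746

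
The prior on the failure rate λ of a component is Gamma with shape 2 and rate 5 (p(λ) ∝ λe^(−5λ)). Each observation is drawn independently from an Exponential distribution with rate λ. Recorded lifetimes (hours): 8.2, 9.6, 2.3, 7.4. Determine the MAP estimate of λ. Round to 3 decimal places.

The Exponential(rate=λ) likelihood is ∝ λ^n e^(−λΣtᵢ). Here n = 4 and Σtᵢ = 8.2 + 9.6 + 2.3 + 7.4 = 27.5.
Posterior ∝ λe^(−5λ) · λ^4e^(−27.5λ) = λ^5e^(−32.5λ), i.e. Gamma(6, 32.5).
Mode = (a−1)/b = 5/32.5 ≈ 0.154.

λ̂_MAP = 0.154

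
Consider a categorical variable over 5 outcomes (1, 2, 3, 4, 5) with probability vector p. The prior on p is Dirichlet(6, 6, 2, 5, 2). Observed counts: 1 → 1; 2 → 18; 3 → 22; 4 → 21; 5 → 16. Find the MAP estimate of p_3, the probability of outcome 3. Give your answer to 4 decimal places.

The posterior is Dirichlet(αᵢ + nᵢ) = Dirichlet(7, 24, 24, 26, 18).
For a Dirichlet(a₁,…,a_K) with all aᵢ > 1, the mode has j-th component (aⱼ − 1)/(Σaᵢ − K).
Here Σaᵢ = 99 and K = 5, so p_3 = (24 − 1)/(99 − 5) = 23/94 ≈ 0.2447.

MAP estimate: 0.2447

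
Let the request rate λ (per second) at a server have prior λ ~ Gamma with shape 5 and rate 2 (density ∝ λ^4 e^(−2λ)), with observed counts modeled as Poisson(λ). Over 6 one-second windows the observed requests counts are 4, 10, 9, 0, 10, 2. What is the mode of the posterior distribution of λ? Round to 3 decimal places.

λ̂_MAP = 4.875

Σxᵢ = 4+10+9+0+10+2 = 35, with n = 6.
Posterior ∝ λ^4e^(−2λ) · λ^35e^(−6λ) = λ^39e^(−8λ), i.e. Gamma(shape=40, rate=8).
The mode of a Gamma(a, b) with a ≥ 1 (shape–rate) is (a−1)/b = 39/8 ≈ 4.875.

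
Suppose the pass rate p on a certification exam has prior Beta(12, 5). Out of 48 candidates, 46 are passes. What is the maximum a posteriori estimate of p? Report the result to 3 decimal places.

Prior: Beta(12, 5).
Data: 46 successes in 48 trials. The binomial likelihood contributes p^46(1−p)^2, so the posterior is Beta(12+46, 5+2) = Beta(58, 7).
For Beta(a, b) with a, b > 1 the mode is (a−1)/(a+b−2) = 57/63 ≈ 0.905.

p̂_MAP = 0.905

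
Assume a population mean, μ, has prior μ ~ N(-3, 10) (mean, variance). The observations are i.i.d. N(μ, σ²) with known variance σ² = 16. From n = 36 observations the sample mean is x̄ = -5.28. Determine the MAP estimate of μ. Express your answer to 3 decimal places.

μ̂_MAP = -5.183

n = 36, x̄ = -5.28.
For a Normal prior and Normal likelihood with known variance, the posterior is Normal; its mode equals its mean, the precision-weighted average.
Prior precision 1/σ₀² = 1/10 = 0.1; data precision n/σ² = 36/16 = 2.25.
μ̂ = (0.1·(-3) + 2.25·(-5.28)) / (0.1 + 2.25) = (-12.18)/2.35 = -1218/235 ≈ -5.183.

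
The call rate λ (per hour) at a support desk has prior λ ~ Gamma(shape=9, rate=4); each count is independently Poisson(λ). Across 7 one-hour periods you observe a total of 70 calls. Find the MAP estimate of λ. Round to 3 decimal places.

λ̂_MAP = 7.091

Σxᵢ = 70, n = 7.
Posterior ∝ λ^8e^(−4λ) · λ^70e^(−7λ) = λ^78e^(−11λ), i.e. Gamma(shape=79, rate=11).
The mode of a Gamma(a, b) with a ≥ 1 (shape–rate) is (a−1)/b = 78/11 ≈ 7.091.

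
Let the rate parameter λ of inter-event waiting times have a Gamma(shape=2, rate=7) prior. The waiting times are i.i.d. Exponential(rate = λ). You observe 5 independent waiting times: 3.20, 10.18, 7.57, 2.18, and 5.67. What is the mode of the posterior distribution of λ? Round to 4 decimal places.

λ̂_MAP = 0.1676

The Exponential(rate=λ) likelihood is ∝ λ^n e^(−λΣtᵢ). Here n = 5 and Σtᵢ = 3.20 + 10.18 + 7.57 + 2.18 + 5.67 = 28.80.
Posterior ∝ λe^(−7λ) · λ^5e^(−28.80λ) = λ^6e^(−35.80λ), i.e. Gamma(7, 35.80).
Mode = (a−1)/b = 6/35.80 ≈ 0.1676.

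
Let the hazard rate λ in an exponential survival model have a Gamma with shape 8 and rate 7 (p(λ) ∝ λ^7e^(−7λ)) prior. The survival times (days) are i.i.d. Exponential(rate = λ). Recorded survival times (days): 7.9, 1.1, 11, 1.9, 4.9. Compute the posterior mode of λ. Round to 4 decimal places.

λ̂_MAP = 0.3550

The Exponential(rate=λ) likelihood is ∝ λ^n e^(−λΣtᵢ). Here n = 5 and Σtᵢ = 7.9 + 1.1 + 11 + 1.9 + 4.9 = 26.8.
Posterior ∝ λ^7e^(−7λ) · λ^5e^(−26.8λ) = λ^12e^(−33.8λ), i.e. Gamma(13, 33.8).
Mode = (a−1)/b = 12/33.8 ≈ 0.3550.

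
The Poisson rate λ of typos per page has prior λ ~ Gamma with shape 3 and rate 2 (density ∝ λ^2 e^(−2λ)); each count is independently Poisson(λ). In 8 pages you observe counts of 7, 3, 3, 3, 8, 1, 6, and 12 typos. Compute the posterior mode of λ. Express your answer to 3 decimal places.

Σxᵢ = 7+3+3+3+8+1+6+12 = 43, with n = 8.
Posterior ∝ λ^2e^(−2λ) · λ^43e^(−8λ) = λ^45e^(−10λ), i.e. Gamma(shape=46, rate=10).
The mode of a Gamma(a, b) with a ≥ 1 (shape–rate) is (a−1)/b = 45/10 ≈ 4.500.

λ̂_MAP = 4.500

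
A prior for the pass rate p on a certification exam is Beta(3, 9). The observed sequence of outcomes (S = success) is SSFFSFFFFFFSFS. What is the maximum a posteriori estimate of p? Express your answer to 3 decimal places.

p̂_MAP = 0.292

Prior: Beta(3, 9).
Data: 5 successes in 14 trials (from the sequence). The binomial likelihood contributes p^5(1−p)^9, so the posterior is Beta(3+5, 9+9) = Beta(8, 18).
For Beta(a, b) with a, b > 1 the mode is (a−1)/(a+b−2) = 7/24 ≈ 0.292.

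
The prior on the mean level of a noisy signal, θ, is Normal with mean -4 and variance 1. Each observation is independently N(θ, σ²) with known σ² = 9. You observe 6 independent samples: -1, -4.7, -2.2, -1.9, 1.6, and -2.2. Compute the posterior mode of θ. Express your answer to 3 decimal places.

n = 6; x̄ = ((-1) + (-4.7) + (-2.2) + (-1.9) + 1.6 + (-2.2))/6 = -10.4/6 = -26/15 ≈ -1.7333.
For a Normal prior and Normal likelihood with known variance, the posterior is Normal; its mode equals its mean, the precision-weighted average.
Prior precision 1/σ₀² = 1/1 = 1; data precision n/σ² = 6/9 = 2/3.
θ̂ = (1·(-4) + (2/3)·(-26/15)) / (1 + 2/3) = (-232/45)/(5/3) = -232/75 ≈ -3.093.

θ̂_MAP = -3.093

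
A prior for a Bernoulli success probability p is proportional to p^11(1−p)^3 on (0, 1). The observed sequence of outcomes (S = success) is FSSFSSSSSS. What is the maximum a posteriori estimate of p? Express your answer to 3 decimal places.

The prior density ∝ p^11(1−p)^3 is the kernel of Beta(12, 4).
Data: 8 successes in 10 trials (from the sequence). The binomial likelihood contributes p^8(1−p)^2, so the posterior is Beta(12+8, 4+2) = Beta(20, 6).
For Beta(a, b) with a, b > 1 the mode is (a−1)/(a+b−2) = 19/24 ≈ 0.792.

p̂_MAP = 0.792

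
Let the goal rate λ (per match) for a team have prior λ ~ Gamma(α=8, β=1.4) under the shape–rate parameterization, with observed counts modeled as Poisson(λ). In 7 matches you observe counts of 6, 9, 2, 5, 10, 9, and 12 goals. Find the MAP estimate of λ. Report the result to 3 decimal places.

λ̂_MAP = 7.143

Σxᵢ = 6+9+2+5+10+9+12 = 53, with n = 7.
Posterior ∝ λ^7e^(−1.4λ) · λ^53e^(−7λ) = λ^60e^(−8.4λ), i.e. Gamma(shape=61, rate=8.4).
The mode of a Gamma(a, b) with a ≥ 1 (shape–rate) is (a−1)/b = 60/8.4 ≈ 7.143.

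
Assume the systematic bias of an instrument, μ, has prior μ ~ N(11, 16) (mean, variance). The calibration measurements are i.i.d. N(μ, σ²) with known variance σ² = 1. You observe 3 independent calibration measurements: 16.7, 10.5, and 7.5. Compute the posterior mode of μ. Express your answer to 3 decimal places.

n = 3; x̄ = (16.7 + 10.5 + 7.5)/3 = 34.7/3 = 347/30 ≈ 11.5667.
For a Normal prior and Normal likelihood with known variance, the posterior is Normal; its mode equals its mean, the precision-weighted average.
Prior precision 1/σ₀² = 1/16 = 0.0625; data precision n/σ² = 3/1 = 3.
μ̂ = (0.0625·11 + 3·(347/30)) / (0.0625 + 3) = 35.3875/3.0625 = 2831/245 ≈ 11.555.

μ̂_MAP = 11.555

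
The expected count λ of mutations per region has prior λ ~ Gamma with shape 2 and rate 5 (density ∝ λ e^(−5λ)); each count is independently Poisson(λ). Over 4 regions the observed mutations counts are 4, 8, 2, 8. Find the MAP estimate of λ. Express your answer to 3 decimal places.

λ̂_MAP = 2.556

Σxᵢ = 4+8+2+8 = 22, with n = 4.
Posterior ∝ λe^(−5λ) · λ^22e^(−4λ) = λ^23e^(−9λ), i.e. Gamma(shape=24, rate=9).
The mode of a Gamma(a, b) with a ≥ 1 (shape–rate) is (a−1)/b = 23/9 ≈ 2.556.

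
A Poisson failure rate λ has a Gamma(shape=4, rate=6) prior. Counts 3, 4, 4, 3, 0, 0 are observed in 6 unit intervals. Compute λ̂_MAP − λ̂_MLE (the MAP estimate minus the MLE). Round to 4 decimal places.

Σxᵢ = 14. Posterior is Gamma(18, 12); MAP = (18−1)/12 = 17/12 ≈ 1.41667.
MLE = x̄ = 14/6 ≈ 2.33333.
Difference = 17/12 − 14/6 = -11/12 ≈ -0.9167.

MAP − MLE = -0.9167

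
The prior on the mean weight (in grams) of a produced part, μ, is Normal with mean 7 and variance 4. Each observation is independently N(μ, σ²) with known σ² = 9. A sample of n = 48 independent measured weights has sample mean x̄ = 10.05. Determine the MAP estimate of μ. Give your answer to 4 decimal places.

μ̂_MAP = 9.9134

n = 48, x̄ = 10.05.
For a Normal prior and Normal likelihood with known variance, the posterior is Normal; its mode equals its mean, the precision-weighted average.
Prior precision 1/σ₀² = 1/4 = 0.25; data precision n/σ² = 48/9 = 16/3.
μ̂ = (0.25·7 + (16/3)·10.05) / (0.25 + 16/3) = 55.35/(67/12) = 3321/335 ≈ 9.9134.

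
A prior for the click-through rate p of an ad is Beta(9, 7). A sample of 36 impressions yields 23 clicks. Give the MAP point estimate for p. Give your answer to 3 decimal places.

Prior: Beta(9, 7).
Data: 23 successes in 36 trials. The binomial likelihood contributes p^23(1−p)^13, so the posterior is Beta(9+23, 7+13) = Beta(32, 20).
For Beta(a, b) with a, b > 1 the mode is (a−1)/(a+b−2) = 31/50 ≈ 0.620.

p̂_MAP = 0.620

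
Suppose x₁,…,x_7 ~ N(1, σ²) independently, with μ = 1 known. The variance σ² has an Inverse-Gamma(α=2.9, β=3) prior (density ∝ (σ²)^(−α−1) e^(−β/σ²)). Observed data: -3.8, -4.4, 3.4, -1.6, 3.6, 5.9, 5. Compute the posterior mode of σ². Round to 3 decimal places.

σ̂²_MAP = 7.939

Sum of squared deviations about the known mean: SS = (-3.8−1)² + (-4.4−1)² + (3.4−1)² + (-1.6−1)² + (3.6−1)² + (5.9−1)² + (5−1)² = 111.49.
The Normal likelihood contributes (σ²)^(−n/2) exp(−SS/(2σ²)), so the posterior is Inverse-Gamma(α + n/2, β + SS/2) = Inverse-Gamma(6.4, 58.745).
The mode of Inverse-Gamma(a, b) is b/(a+1) = 58.745/7.4 ≈ 7.939.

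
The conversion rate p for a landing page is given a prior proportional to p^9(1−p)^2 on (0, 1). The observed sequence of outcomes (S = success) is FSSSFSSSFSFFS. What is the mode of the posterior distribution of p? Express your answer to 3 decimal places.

p̂_MAP = 0.708

The prior density ∝ p^9(1−p)^2 is the kernel of Beta(10, 3).
Data: 8 successes in 13 trials (from the sequence). The binomial likelihood contributes p^8(1−p)^5, so the posterior is Beta(10+8, 3+5) = Beta(18, 8).
For Beta(a, b) with a, b > 1 the mode is (a−1)/(a+b−2) = 17/24 ≈ 0.708.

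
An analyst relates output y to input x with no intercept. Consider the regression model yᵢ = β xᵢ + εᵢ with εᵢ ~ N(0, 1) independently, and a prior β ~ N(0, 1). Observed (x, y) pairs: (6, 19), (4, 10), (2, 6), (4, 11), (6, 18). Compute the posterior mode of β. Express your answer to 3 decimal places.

log p(β | y) = −Σ(yᵢ − βxᵢ)²/(2·1) − β²/(2·1) + const.
Setting the derivative to zero: Σxᵢ(yᵢ − βxᵢ)/1 − β/1 = 0, so β = Σxᵢyᵢ / (Σxᵢ² + σ²/τ²).
Σxᵢyᵢ = 6·19 + 4·10 + 2·6 + 4·11 + 6·18 = 318; Σxᵢ² = 108; σ²/τ² = 1.
β̂_MAP = 318 / (108 + 1) = 318/109 ≈ 2.917.

β̂_MAP = 2.917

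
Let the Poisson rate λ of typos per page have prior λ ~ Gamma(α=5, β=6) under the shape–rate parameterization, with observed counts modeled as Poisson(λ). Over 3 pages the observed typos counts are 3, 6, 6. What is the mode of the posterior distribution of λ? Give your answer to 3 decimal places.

Σxᵢ = 3+6+6 = 15, with n = 3.
Posterior ∝ λ^4e^(−6λ) · λ^15e^(−3λ) = λ^19e^(−9λ), i.e. Gamma(shape=20, rate=9).
The mode of a Gamma(a, b) with a ≥ 1 (shape–rate) is (a−1)/b = 19/9 ≈ 2.111.

λ̂_MAP = 2.111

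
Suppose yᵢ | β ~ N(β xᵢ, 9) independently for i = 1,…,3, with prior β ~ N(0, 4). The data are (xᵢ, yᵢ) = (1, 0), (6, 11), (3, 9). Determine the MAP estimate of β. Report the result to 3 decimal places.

log p(β | y) = −Σ(yᵢ − βxᵢ)²/(2·9) − β²/(2·4) + const.
Setting the derivative to zero: Σxᵢ(yᵢ − βxᵢ)/9 − β/4 = 0, so β = Σxᵢyᵢ / (Σxᵢ² + σ²/τ²).
Σxᵢyᵢ = 1·0 + 6·11 + 3·9 = 93; Σxᵢ² = 46; σ²/τ² = 2.25.
β̂_MAP = 93 / (46 + 2.25) = 93/48.25 ≈ 1.927.

β̂_MAP = 1.927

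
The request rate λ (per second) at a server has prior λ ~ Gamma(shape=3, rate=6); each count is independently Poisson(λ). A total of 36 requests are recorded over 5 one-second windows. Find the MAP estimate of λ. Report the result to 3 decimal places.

λ̂_MAP = 3.455

Σxᵢ = 36, n = 5.
Posterior ∝ λ^2e^(−6λ) · λ^36e^(−5λ) = λ^38e^(−11λ), i.e. Gamma(shape=39, rate=11).
The mode of a Gamma(a, b) with a ≥ 1 (shape–rate) is (a−1)/b = 38/11 ≈ 3.455.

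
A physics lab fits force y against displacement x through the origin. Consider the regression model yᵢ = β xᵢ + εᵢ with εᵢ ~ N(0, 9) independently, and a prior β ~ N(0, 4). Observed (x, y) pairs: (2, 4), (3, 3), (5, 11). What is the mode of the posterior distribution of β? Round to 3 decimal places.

β̂_MAP = 1.789

log p(β | y) = −Σ(yᵢ − βxᵢ)²/(2·9) − β²/(2·4) + const.
Setting the derivative to zero: Σxᵢ(yᵢ − βxᵢ)/9 − β/4 = 0, so β = Σxᵢyᵢ / (Σxᵢ² + σ²/τ²).
Σxᵢyᵢ = 2·4 + 3·3 + 5·11 = 72; Σxᵢ² = 38; σ²/τ² = 2.25.
β̂_MAP = 72 / (38 + 2.25) = 72/40.25 ≈ 1.789.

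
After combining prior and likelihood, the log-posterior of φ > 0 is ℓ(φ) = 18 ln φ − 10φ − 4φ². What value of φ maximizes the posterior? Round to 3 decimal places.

φ̂_MAP = 1.000

ℓ'(φ) = 18/φ − 10 − 8φ. Setting this to zero and multiplying by φ: 8φ² + 10φ − 18 = 0.
φ = (−10 + √(10² + 4·8·18)) / (2·8) = (−10 + √676) / 16 = (−10 + 26)/16 = 1.
ℓ''(φ) = −18/φ² − 8 < 0, confirming a maximum.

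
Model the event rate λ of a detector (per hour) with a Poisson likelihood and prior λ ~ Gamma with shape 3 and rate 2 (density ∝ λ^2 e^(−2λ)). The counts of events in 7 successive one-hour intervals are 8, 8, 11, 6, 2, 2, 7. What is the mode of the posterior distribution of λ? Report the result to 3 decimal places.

Σxᵢ = 8+8+11+6+2+2+7 = 44, with n = 7.
Posterior ∝ λ^2e^(−2λ) · λ^44e^(−7λ) = λ^46e^(−9λ), i.e. Gamma(shape=47, rate=9).
The mode of a Gamma(a, b) with a ≥ 1 (shape–rate) is (a−1)/b = 46/9 ≈ 5.111.

λ̂_MAP = 5.111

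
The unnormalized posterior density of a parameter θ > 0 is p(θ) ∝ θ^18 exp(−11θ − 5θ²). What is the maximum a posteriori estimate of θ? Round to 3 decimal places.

θ̂_MAP = 0.900

ℓ'(θ) = 18/θ − 11 − 10θ. Setting this to zero and multiplying by θ: 10θ² + 11θ − 18 = 0.
θ = (−11 + √(11² + 4·10·18)) / (2·10) = (−11 + √841) / 20 = (−11 + 29)/20 = 9/10.
ℓ''(θ) = −18/θ² − 10 < 0, confirming a maximum.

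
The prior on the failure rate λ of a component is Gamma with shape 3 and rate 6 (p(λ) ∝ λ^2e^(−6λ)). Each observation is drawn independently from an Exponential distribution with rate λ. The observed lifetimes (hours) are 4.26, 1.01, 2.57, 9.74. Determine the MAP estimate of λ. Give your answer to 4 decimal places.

The Exponential(rate=λ) likelihood is ∝ λ^n e^(−λΣtᵢ). Here n = 4 and Σtᵢ = 4.26 + 1.01 + 2.57 + 9.74 = 17.58.
Posterior ∝ λ^2e^(−6λ) · λ^4e^(−17.58λ) = λ^6e^(−23.58λ), i.e. Gamma(7, 23.58).
Mode = (a−1)/b = 6/23.58 ≈ 0.2545.

λ̂_MAP = 0.2545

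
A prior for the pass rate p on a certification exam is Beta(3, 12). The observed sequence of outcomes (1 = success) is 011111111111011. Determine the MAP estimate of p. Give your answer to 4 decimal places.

p̂_MAP = 0.5357

Prior: Beta(3, 12).
Data: 13 successes in 15 trials (from the sequence). The binomial likelihood contributes p^13(1−p)^2, so the posterior is Beta(3+13, 12+2) = Beta(16, 14).
For Beta(a, b) with a, b > 1 the mode is (a−1)/(a+b−2) = 15/28 ≈ 0.5357.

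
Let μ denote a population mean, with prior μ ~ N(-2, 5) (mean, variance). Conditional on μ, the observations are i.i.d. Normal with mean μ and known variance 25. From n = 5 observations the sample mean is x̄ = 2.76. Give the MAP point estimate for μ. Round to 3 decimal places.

n = 5, x̄ = 2.76.
For a Normal prior and Normal likelihood with known variance, the posterior is Normal; its mode equals its mean, the precision-weighted average.
Prior precision 1/σ₀² = 1/5 = 0.2; data precision n/σ² = 5/25 = 0.2.
μ̂ = (0.2·(-2) + 0.2·2.76) / (0.2 + 0.2) = 0.152/0.4 = 0.380.

μ̂_MAP = 0.380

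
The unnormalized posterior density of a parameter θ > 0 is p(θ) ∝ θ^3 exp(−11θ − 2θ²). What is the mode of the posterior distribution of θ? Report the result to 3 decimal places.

ℓ'(θ) = 3/θ − 11 − 4θ. Setting this to zero and multiplying by θ: 4θ² + 11θ − 3 = 0.
θ = (−11 + √(11² + 4·4·3)) / (2·4) = (−11 + √169) / 8 = (−11 + 13)/8 = 1/4.
ℓ''(θ) = −3/θ² − 4 < 0, confirming a maximum.

θ̂_MAP = 0.250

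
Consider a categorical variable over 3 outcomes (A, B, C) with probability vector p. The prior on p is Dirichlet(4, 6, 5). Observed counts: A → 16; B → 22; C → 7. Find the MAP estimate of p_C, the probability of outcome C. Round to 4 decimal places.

MAP estimate of p_C = 0.1930

The posterior is Dirichlet(αᵢ + nᵢ) = Dirichlet(20, 28, 12).
For a Dirichlet(a₁,…,a_K) with all aᵢ > 1, the mode has j-th component (aⱼ − 1)/(Σaᵢ − K).
Here Σaᵢ = 60 and K = 3, so p_C = (12 − 1)/(60 − 3) = 11/57 ≈ 0.1930.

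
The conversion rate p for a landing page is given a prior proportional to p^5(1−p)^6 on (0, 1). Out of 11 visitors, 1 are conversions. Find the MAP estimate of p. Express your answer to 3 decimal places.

The prior density ∝ p^5(1−p)^6 is the kernel of Beta(6, 7).
Data: 1 success in 11 trials. The binomial likelihood contributes p(1−p)^10, so the posterior is Beta(6+1, 7+10) = Beta(7, 17).
For Beta(a, b) with a, b > 1 the mode is (a−1)/(a+b−2) = 6/22 ≈ 0.273.

p̂_MAP = 0.273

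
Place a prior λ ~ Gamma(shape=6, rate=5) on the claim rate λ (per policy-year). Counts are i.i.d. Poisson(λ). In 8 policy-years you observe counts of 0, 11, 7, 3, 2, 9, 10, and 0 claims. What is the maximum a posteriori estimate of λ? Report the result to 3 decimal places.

λ̂_MAP = 3.615

Σxᵢ = 0+11+7+3+2+9+10+0 = 42, with n = 8.
Posterior ∝ λ^5e^(−5λ) · λ^42e^(−8λ) = λ^47e^(−13λ), i.e. Gamma(shape=48, rate=13).
The mode of a Gamma(a, b) with a ≥ 1 (shape–rate) is (a−1)/b = 47/13 ≈ 3.615.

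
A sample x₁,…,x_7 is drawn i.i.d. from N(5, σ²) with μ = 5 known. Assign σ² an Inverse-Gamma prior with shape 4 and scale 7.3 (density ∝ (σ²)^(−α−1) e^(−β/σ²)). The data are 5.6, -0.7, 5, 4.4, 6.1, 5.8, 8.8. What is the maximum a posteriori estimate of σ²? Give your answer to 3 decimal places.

Sum of squared deviations about the known mean: SS = (5.6−5)² + (-0.7−5)² + (5−5)² + (4.4−5)² + (6.1−5)² + (5.8−5)² + (8.8−5)² = 49.5.
The Normal likelihood contributes (σ²)^(−n/2) exp(−SS/(2σ²)), so the posterior is Inverse-Gamma(α + n/2, β + SS/2) = Inverse-Gamma(7.5, 32.05).
The mode of Inverse-Gamma(a, b) is b/(a+1) = 32.05/8.5 ≈ 3.771.

σ̂²_MAP = 3.771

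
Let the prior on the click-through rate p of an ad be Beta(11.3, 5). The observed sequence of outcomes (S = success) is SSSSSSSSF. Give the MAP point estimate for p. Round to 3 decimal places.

p̂_MAP = 0.785

Prior: Beta(11.3, 5).
Data: 8 successes in 9 trials (from the sequence). The binomial likelihood contributes p^8(1−p)^1, so the posterior is Beta(11.3+8, 5+1) = Beta(19.3, 6).
For Beta(a, b) with a, b > 1 the mode is (a−1)/(a+b−2) = 18.3/23.3 ≈ 0.785.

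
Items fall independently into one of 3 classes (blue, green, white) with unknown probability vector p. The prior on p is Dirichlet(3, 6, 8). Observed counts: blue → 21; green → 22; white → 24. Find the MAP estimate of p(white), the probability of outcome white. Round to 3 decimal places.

The posterior is Dirichlet(αᵢ + nᵢ) = Dirichlet(24, 28, 32).
For a Dirichlet(a₁,…,a_K) with all aᵢ > 1, the mode has j-th component (aⱼ − 1)/(Σaᵢ − K).
Here Σaᵢ = 84 and K = 3, so p(white) = (32 − 1)/(84 − 3) = 31/81 ≈ 0.383.

MAP estimate of p(white) = 0.383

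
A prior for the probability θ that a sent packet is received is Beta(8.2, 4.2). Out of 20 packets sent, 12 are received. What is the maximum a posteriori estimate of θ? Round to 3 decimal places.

θ̂_MAP = 0.632

Prior: Beta(8.2, 4.2).
Data: 12 successes in 20 trials. The binomial likelihood contributes θ^12(1−θ)^8, so the posterior is Beta(8.2+12, 4.2+8) = Beta(20.2, 12.2).
For Beta(a, b) with a, b > 1 the mode is (a−1)/(a+b−2) = 19.2/30.4 ≈ 0.632.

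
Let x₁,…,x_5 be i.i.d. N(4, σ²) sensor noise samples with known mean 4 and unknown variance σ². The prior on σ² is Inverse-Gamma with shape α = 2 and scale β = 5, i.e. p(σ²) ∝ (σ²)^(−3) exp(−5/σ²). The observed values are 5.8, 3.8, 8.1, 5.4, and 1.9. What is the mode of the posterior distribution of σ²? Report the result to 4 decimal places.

σ̂²_MAP = 3.3145

Sum of squared deviations about the known mean: SS = (5.8−4)² + (3.8−4)² + (8.1−4)² + (5.4−4)² + (1.9−4)² = 26.46.
The Normal likelihood contributes (σ²)^(−n/2) exp(−SS/(2σ²)), so the posterior is Inverse-Gamma(α + n/2, β + SS/2) = Inverse-Gamma(4.5, 18.23).
The mode of Inverse-Gamma(a, b) is b/(a+1) = 18.23/5.5 ≈ 3.3145.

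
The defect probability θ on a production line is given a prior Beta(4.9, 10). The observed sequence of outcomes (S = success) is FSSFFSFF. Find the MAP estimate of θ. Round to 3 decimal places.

θ̂_MAP = 0.330

Prior: Beta(4.9, 10).
Data: 3 successes in 8 trials (from the sequence). The binomial likelihood contributes θ^3(1−θ)^5, so the posterior is Beta(4.9+3, 10+5) = Beta(7.9, 15).
For Beta(a, b) with a, b > 1 the mode is (a−1)/(a+b−2) = 6.9/20.9 ≈ 0.330.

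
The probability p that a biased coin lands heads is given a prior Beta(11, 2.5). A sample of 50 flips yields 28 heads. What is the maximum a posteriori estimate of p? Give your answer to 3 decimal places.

Prior: Beta(11, 2.5).
Data: 28 successes in 50 trials. The binomial likelihood contributes p^28(1−p)^22, so the posterior is Beta(11+28, 2.5+22) = Beta(39, 24.5).
For Beta(a, b) with a, b > 1 the mode is (a−1)/(a+b−2) = 38/61.5 ≈ 0.618.

p̂_MAP = 0.618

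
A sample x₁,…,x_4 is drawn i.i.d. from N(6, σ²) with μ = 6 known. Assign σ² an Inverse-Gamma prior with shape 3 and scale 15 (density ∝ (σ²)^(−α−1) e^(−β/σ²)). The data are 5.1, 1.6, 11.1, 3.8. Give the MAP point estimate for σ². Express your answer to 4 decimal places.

Sum of squared deviations about the known mean: SS = (5.1−6)² + (1.6−6)² + (11.1−6)² + (3.8−6)² = 51.02.
The Normal likelihood contributes (σ²)^(−n/2) exp(−SS/(2σ²)), so the posterior is Inverse-Gamma(α + n/2, β + SS/2) = Inverse-Gamma(5, 40.51).
The mode of Inverse-Gamma(a, b) is b/(a+1) = 40.51/6 ≈ 6.7517.

σ̂²_MAP = 6.7517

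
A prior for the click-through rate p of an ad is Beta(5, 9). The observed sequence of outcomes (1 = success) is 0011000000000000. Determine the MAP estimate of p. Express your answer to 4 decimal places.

p̂_MAP = 0.2143

Prior: Beta(5, 9).
Data: 2 successes in 16 trials (from the sequence). The binomial likelihood contributes p^2(1−p)^14, so the posterior is Beta(5+2, 9+14) = Beta(7, 23).
For Beta(a, b) with a, b > 1 the mode is (a−1)/(a+b−2) = 6/28 ≈ 0.2143.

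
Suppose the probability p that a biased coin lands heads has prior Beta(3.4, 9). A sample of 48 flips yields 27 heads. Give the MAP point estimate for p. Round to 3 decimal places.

Prior: Beta(3.4, 9).
Data: 27 successes in 48 trials. The binomial likelihood contributes p^27(1−p)^21, so the posterior is Beta(3.4+27, 9+21) = Beta(30.4, 30).
For Beta(a, b) with a, b > 1 the mode is (a−1)/(a+b−2) = 29.4/58.4 ≈ 0.503.

p̂_MAP = 0.503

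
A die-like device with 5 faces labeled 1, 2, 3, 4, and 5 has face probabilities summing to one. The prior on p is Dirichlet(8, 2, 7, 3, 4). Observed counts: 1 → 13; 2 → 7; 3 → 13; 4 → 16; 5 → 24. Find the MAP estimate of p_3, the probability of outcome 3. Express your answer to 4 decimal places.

The posterior is Dirichlet(αᵢ + nᵢ) = Dirichlet(21, 9, 20, 19, 28).
For a Dirichlet(a₁,…,a_K) with all aᵢ > 1, the mode has j-th component (aⱼ − 1)/(Σaᵢ − K).
Here Σaᵢ = 97 and K = 5, so p_3 = (20 − 1)/(97 − 5) = 19/92 ≈ 0.2065.

MAP estimate: 0.2065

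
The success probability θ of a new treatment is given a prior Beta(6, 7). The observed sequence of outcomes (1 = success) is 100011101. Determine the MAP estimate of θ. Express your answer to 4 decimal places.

θ̂_MAP = 0.5000

Prior: Beta(6, 7).
Data: 5 successes in 9 trials (from the sequence). The binomial likelihood contributes θ^5(1−θ)^4, so the posterior is Beta(6+5, 7+4) = Beta(11, 11).
For Beta(a, b) with a, b > 1 the mode is (a−1)/(a+b−2) = 10/20 ≈ 0.5000.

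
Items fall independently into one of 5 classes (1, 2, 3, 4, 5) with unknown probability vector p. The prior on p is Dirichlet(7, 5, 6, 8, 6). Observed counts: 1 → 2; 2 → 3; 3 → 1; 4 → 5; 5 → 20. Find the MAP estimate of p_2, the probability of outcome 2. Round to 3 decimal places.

MAP estimate: 0.121

The posterior is Dirichlet(αᵢ + nᵢ) = Dirichlet(9, 8, 7, 13, 26).
For a Dirichlet(a₁,…,a_K) with all aᵢ > 1, the mode has j-th component (aⱼ − 1)/(Σaᵢ − K).
Here Σaᵢ = 63 and K = 5, so p_2 = (8 − 1)/(63 − 5) = 7/58 ≈ 0.121.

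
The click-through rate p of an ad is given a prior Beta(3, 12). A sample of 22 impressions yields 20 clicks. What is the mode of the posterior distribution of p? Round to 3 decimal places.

p̂_MAP = 0.629

Prior: Beta(3, 12).
Data: 20 successes in 22 trials. The binomial likelihood contributes p^20(1−p)^2, so the posterior is Beta(3+20, 12+2) = Beta(23, 14).
For Beta(a, b) with a, b > 1 the mode is (a−1)/(a+b−2) = 22/35 ≈ 0.629.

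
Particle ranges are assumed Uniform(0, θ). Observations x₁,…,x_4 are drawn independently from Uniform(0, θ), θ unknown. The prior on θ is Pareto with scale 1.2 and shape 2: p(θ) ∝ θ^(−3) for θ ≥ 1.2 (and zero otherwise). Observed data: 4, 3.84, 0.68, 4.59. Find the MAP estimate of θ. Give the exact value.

The Uniform(0, θ) likelihood is θ^(−n) for θ ≥ max(xᵢ), zero otherwise. Here max(xᵢ) = 4.59.
Posterior ∝ θ^(−3) · θ^(−4) = θ^(−7) on θ ≥ max(1.2, 4.59) = 4.59.
This density is strictly decreasing in θ, so the posterior mode lies at the lower boundary of the support.

θ̂_MAP = 4.59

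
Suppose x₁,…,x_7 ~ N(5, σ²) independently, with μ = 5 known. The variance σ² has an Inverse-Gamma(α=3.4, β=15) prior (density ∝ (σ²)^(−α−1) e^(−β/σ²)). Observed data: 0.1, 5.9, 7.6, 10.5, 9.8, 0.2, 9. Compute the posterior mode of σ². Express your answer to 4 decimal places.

σ̂²_MAP = 9.7411

Sum of squared deviations about the known mean: SS = (0.1−5)² + (5.9−5)² + (7.6−5)² + (10.5−5)² + (9.8−5)² + (0.2−5)² + (9−5)² = 123.91.
The Normal likelihood contributes (σ²)^(−n/2) exp(−SS/(2σ²)), so the posterior is Inverse-Gamma(α + n/2, β + SS/2) = Inverse-Gamma(6.9, 76.955).
The mode of Inverse-Gamma(a, b) is b/(a+1) = 76.955/7.9 ≈ 9.7411.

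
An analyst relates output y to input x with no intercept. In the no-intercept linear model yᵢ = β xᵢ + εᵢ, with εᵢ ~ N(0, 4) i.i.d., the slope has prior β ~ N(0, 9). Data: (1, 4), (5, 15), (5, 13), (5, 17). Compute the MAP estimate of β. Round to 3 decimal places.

β̂_MAP = 2.996

log p(β | y) = −Σ(yᵢ − βxᵢ)²/(2·4) − β²/(2·9) + const.
Setting the derivative to zero: Σxᵢ(yᵢ − βxᵢ)/4 − β/9 = 0, so β = Σxᵢyᵢ / (Σxᵢ² + σ²/τ²).
Σxᵢyᵢ = 1·4 + 5·15 + 5·13 + 5·17 = 229; Σxᵢ² = 76; σ²/τ² = 4/9.
β̂_MAP = 229 / (76 + 4/9) = 229/(688/9) = 2061/688 ≈ 2.996.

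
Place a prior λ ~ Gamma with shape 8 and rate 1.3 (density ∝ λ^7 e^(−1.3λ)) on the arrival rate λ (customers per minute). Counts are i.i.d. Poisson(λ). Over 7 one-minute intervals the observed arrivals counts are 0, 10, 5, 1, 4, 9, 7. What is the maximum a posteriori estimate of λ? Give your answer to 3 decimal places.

λ̂_MAP = 5.181

Σxᵢ = 0+10+5+1+4+9+7 = 36, with n = 7.
Posterior ∝ λ^7e^(−1.3λ) · λ^36e^(−7λ) = λ^43e^(−8.3λ), i.e. Gamma(shape=44, rate=8.3).
The mode of a Gamma(a, b) with a ≥ 1 (shape–rate) is (a−1)/b = 43/8.3 ≈ 5.181.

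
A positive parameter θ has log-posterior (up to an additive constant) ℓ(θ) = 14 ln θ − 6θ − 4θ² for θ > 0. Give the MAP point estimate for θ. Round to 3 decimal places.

θ̂_MAP = 1.000

ℓ'(θ) = 14/θ − 6 − 8θ. Setting this to zero and multiplying by θ: 8θ² + 6θ − 14 = 0.
θ = (−6 + √(6² + 4·8·14)) / (2·8) = (−6 + √484) / 16 = (−6 + 22)/16 = 1.
ℓ''(θ) = −14/θ² − 8 < 0, confirming a maximum.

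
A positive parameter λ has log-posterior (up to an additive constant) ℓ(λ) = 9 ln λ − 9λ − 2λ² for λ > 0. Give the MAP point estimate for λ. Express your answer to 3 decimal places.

ℓ'(λ) = 9/λ − 9 − 4λ. Setting this to zero and multiplying by λ: 4λ² + 9λ − 9 = 0.
λ = (−9 + √(9² + 4·4·9)) / (2·4) = (−9 + √225) / 8 = (−9 + 15)/8 = 3/4.
ℓ''(λ) = −9/λ² − 4 < 0, confirming a maximum.

λ̂_MAP = 0.750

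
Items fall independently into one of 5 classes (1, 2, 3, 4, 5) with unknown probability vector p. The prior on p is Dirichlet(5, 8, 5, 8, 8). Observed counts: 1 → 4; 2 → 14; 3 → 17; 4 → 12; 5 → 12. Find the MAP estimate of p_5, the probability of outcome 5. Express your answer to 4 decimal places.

MAP estimate: 0.2159

The posterior is Dirichlet(αᵢ + nᵢ) = Dirichlet(9, 22, 22, 20, 20).
For a Dirichlet(a₁,…,a_K) with all aᵢ > 1, the mode has j-th component (aⱼ − 1)/(Σaᵢ − K).
Here Σaᵢ = 93 and K = 5, so p_5 = (20 − 1)/(93 − 5) = 19/88 ≈ 0.2159.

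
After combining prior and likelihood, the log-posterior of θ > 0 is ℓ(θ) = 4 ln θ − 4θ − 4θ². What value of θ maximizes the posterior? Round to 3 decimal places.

ℓ'(θ) = 4/θ − 4 − 8θ. Setting this to zero and multiplying by θ: 8θ² + 4θ − 4 = 0.
θ = (−4 + √(4² + 4·8·4)) / (2·8) = (−4 + √144) / 16 = (−4 + 12)/16 = 1/2.
ℓ''(θ) = −4/θ² − 8 < 0, confirming a maximum.

θ̂_MAP = 0.500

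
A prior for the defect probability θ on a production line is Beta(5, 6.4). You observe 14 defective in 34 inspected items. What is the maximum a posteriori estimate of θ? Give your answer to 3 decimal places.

Prior: Beta(5, 6.4).
Data: 14 successes in 34 trials. The binomial likelihood contributes θ^14(1−θ)^20, so the posterior is Beta(5+14, 6.4+20) = Beta(19, 26.4).
For Beta(a, b) with a, b > 1 the mode is (a−1)/(a+b−2) = 18/43.4 ≈ 0.415.

θ̂_MAP = 0.415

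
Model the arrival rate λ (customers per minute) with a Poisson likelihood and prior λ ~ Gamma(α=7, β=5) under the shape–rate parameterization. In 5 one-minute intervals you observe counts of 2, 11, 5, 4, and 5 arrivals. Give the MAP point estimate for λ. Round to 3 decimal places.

λ̂_MAP = 3.300

Σxᵢ = 2+11+5+4+5 = 27, with n = 5.
Posterior ∝ λ^6e^(−5λ) · λ^27e^(−5λ) = λ^33e^(−10λ), i.e. Gamma(shape=34, rate=10).
The mode of a Gamma(a, b) with a ≥ 1 (shape–rate) is (a−1)/b = 33/10 ≈ 3.300.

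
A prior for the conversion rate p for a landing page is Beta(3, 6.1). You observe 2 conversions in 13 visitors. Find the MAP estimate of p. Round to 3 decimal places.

Prior: Beta(3, 6.1).
Data: 2 successes in 13 trials. The binomial likelihood contributes p^2(1−p)^11, so the posterior is Beta(3+2, 6.1+11) = Beta(5, 17.1).
For Beta(a, b) with a, b > 1 the mode is (a−1)/(a+b−2) = 4/20.1 ≈ 0.199.

p̂_MAP = 0.199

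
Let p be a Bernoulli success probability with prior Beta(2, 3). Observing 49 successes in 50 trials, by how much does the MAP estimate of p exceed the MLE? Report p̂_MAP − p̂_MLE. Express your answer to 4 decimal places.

MAP − MLE = -0.0366

Posterior is Beta(51, 4); MAP = (51−1)/(55−2) = 50/53 ≈ 0.94340.
MLE ignores the prior: p̂_MLE = k/n = 49/50 ≈ 0.98000.
Difference = 50/53 − 49/50 = -97/2650 ≈ -0.0366.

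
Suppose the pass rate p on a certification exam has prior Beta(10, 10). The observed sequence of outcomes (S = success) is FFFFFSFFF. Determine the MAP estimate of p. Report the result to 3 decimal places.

p̂_MAP = 0.370

Prior: Beta(10, 10).
Data: 1 success in 9 trials (from the sequence). The binomial likelihood contributes p(1−p)^8, so the posterior is Beta(10+1, 10+8) = Beta(11, 18).
For Beta(a, b) with a, b > 1 the mode is (a−1)/(a+b−2) = 10/27 ≈ 0.370.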